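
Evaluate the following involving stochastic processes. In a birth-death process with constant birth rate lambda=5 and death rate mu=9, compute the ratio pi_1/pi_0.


For birth-death process, pi_n/pi_0 = (lambda/mu)^n
= (5/9)^1
= 0.5556

0.5556


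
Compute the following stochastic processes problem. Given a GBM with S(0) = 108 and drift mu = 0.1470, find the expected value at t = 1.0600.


E[S(t)] = S(0) * exp(mu * t)
= 108 * exp(0.1470 * 1.0600)
= 108 * 1.1686
= 126.2105

126.2105


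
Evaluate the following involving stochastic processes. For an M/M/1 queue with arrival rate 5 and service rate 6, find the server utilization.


rho = lambda/mu
= 5/6
= 0.8333

0.8333


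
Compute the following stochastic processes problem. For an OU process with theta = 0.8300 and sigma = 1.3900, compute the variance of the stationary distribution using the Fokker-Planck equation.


Stationary variance = sigma^2 / (2*theta)
= 1.3900^2 / (2*0.8300)
= 1.9321 / 1.6600
= 1.1639

1.1639


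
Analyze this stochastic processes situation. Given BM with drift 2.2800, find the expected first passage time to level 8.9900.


Expected first passage time = a/mu
= 8.9900/2.2800
= 3.9430

3.9430


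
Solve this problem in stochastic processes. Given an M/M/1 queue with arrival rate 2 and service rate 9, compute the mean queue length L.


rho = 2/9 = 0.2222
L = rho/(1-rho)
= 0.2222/0.7778
= 0.2857

0.2857


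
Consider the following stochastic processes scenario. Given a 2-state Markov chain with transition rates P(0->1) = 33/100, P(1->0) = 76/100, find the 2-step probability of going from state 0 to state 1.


Computing P^2 by matrix multiplication.
P = [[0.6700, 0.3300], [0.7600, 0.2400]]
After raising P to the power 2:
P^2(0,1) = 0.3003

0.3003


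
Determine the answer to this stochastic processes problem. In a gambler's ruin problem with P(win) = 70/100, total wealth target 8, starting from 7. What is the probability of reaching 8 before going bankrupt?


Gambler's ruin formula:
r = q/p = 0.3000/0.7000 = 0.4286
P(win) = (1 - r^i)/(1 - r^N)
= (1 - 0.4286^7)/(1 - 0.4286^8)
= 0.9985

0.9985


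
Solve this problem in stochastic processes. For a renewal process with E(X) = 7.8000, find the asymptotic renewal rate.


Long-run renewal rate = 1/E(X)
= 1/7.8000
= 0.1282

0.1282


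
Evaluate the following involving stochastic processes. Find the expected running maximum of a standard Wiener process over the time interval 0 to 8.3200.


E(max B(s)) = sqrt(2t/pi)
= sqrt(2*8.3200/pi)
= sqrt(5.2967)
= 2.3015

2.3015


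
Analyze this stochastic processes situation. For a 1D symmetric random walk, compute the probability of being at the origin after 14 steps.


P(S(14) = 0) = C(14,7) / 4^7
= 3432 / 16384
= 0.2095

0.2095


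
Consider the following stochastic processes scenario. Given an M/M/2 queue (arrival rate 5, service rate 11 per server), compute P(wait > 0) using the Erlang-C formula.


a = lambda/mu = 0.4545
rho = a/c = 0.2273
Erlang-C formula applied:
C(c,a) = 0.0842

0.0842


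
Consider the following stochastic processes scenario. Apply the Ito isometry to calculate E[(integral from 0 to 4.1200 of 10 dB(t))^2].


By Ito isometry: E[(int f dB)^2] = int f^2 dt
= 10^2 * 4.1200
= 100 * 4.1200 = 412.0000

412.0000


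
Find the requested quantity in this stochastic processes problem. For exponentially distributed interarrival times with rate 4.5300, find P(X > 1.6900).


P(X > t) = exp(-lambda * t)
= exp(-4.5300 * 1.6900)
= exp(-7.6557) = 4.7334e-04

4.7334e-04


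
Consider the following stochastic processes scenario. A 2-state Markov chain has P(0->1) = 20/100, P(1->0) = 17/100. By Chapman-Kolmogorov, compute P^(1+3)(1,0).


P^4 = P^1 * P^3
Computing via matrix multiplication of the transition matrix.
Entry (1,0) of P^4 = 0.3871

0.3871


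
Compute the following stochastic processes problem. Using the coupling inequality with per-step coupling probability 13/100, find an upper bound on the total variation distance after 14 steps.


TV distance bound <= (1-delta)^n
= (1 - 0.1300)^14
= 0.8700^14
= 0.1423

0.1423


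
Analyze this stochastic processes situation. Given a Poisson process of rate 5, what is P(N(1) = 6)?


P(N(t)=k) = (lambda*t)^k * exp(-lambda*t) / k!
lambda*t = 5
= 5^6 * exp(-5) / 6!
= 15625 * 0.0067 / 720
= 0.1462

0.1462


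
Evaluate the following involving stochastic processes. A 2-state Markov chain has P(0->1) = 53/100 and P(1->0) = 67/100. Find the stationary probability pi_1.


Stationary distribution: pi_0 = p10/(p01+p10), pi_1 = p01/(p01+p10)
p01 = 0.5300, p10 = 0.6700
pi_1 = 0.4417

0.4417


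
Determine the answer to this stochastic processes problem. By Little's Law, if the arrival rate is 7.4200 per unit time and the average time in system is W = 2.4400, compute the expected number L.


Little's Law: L = lambda * W
= 7.4200 * 2.4400
= 18.1048

18.1048


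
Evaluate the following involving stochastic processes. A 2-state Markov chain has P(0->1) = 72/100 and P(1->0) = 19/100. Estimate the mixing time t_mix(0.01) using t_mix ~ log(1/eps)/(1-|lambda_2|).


lambda_2 = |1 - p01 - p10| = |1 - 0.7200 - 0.1900| = 0.0900
t_mix ~ log(1/eps)/(1 - |lambda_2|)
= log(100)/(1 - 0.0900) = 4.6052/0.9100
= 5.0606

5.0606


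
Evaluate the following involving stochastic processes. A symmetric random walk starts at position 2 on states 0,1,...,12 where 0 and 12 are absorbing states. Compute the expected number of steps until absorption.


For symmetric RW on 0,...,N with absorbing barriers, E(i) = i*(N-i)
E(2) = 2 * 10 = 20

20


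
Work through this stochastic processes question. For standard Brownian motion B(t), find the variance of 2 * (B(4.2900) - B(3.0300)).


Var(alpha*(B(t)-B(s))) = alpha^2 * (t-s)
= 2^2 * (4.2900 - 3.0300)
= 4 * 1.2600
= 5.0400

5.0400


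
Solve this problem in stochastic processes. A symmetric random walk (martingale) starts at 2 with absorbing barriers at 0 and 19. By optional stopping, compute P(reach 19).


By optional stopping theorem: E(M at tau) = M(0) = 2
P(hit 19)*19 + P(hit 0)*0 = 2
P(hit 19) = (2 - 0)/(19 - 0) = 2/19 = 0.1053

0.1053


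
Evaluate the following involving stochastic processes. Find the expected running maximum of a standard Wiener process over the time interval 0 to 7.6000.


E(max B(s)) = sqrt(2t/pi)
= sqrt(2*7.6000/pi)
= sqrt(4.8383)
= 2.1996

2.1996


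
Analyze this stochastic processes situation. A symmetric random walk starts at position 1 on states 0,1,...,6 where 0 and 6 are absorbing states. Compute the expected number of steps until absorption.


For symmetric RW on 0,...,N with absorbing barriers, E(i) = i*(N-i)
E(1) = 1 * 5 = 5

5


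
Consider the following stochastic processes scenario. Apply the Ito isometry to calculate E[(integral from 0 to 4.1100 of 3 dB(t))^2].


By Ito isometry: E[(int f dB)^2] = int f^2 dt
= 3^2 * 4.1100
= 9 * 4.1100 = 36.9900

36.9900


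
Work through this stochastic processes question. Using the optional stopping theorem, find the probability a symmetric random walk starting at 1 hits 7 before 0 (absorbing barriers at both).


By optional stopping theorem: E(M at tau) = M(0) = 1
P(hit 7)*7 + P(hit 0)*0 = 1
P(hit 7) = (1 - 0)/(7 - 0) = 1/7 = 0.1429

0.1429


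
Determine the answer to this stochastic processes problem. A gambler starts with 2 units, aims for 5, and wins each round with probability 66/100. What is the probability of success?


Gambler's ruin formula:
r = q/p = 0.3400/0.6600 = 0.5152
P(win) = (1 - r^i)/(1 - r^N)
= (1 - 0.5152^2)/(1 - 0.5152^5)
= 0.7623

0.7623


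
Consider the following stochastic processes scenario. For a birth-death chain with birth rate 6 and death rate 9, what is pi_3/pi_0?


For birth-death process, pi_n/pi_0 = (lambda/mu)^n
= (6/9)^3
= 0.2963

0.2963


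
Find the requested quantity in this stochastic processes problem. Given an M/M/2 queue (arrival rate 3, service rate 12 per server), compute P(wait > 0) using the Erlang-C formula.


a = lambda/mu = 0.2500
rho = a/c = 0.1250
Erlang-C formula applied:
C(c,a) = 0.0278

0.0278


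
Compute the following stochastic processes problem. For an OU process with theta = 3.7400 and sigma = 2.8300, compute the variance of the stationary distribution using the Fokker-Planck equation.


Stationary variance = sigma^2 / (2*theta)
= 2.8300^2 / (2*3.7400)
= 8.0089 / 7.4800
= 1.0707

1.0707


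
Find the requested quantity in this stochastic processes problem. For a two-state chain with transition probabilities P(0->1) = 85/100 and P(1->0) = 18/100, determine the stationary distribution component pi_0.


Stationary distribution: pi_0 = p10/(p01+p10), pi_1 = p01/(p01+p10)
p01 = 0.8500, p10 = 0.1800
pi_0 = 0.1748

0.1748


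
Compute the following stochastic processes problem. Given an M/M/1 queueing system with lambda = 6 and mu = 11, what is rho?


rho = lambda/mu
= 6/11
= 0.5455

0.5455


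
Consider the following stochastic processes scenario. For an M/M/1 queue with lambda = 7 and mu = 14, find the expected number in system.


rho = 7/14 = 0.5000
L = rho/(1-rho)
= 0.5000/0.5000
= 1.0000

1.0000


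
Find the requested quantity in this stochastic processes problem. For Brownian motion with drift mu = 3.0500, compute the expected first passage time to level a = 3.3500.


Expected first passage time = a/mu
= 3.3500/3.0500
= 1.0984

1.0984


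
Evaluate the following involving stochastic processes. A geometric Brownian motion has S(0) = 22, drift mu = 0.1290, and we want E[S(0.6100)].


E[S(t)] = S(0) * exp(mu * t)
= 22 * exp(0.1290 * 0.6100)
= 22 * 1.0819
= 23.8011

23.8011


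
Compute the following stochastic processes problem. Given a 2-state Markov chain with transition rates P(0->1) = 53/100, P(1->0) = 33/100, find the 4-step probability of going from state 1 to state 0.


Computing P^4 by matrix multiplication.
P = [[0.4700, 0.5300], [0.3300, 0.6700]]
After raising P to the power 4:
P^4(1,0) = 0.3836

0.3836


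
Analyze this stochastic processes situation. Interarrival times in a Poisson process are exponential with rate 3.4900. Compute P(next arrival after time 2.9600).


P(X > t) = exp(-lambda * t)
= exp(-3.4900 * 2.9600)
= exp(-10.3304) = 3.2626e-05

3.2626e-05


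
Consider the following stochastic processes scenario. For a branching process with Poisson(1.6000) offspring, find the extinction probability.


Since mu = 1.6000 > 1, extinction prob q < 1.
Solve s = exp(mu*(s-1)) iteratively.
q = 0.3580

0.3580


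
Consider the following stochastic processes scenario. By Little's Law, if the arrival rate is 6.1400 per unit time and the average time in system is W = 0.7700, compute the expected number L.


Little's Law: L = lambda * W
= 6.1400 * 0.7700
= 4.7278

4.7278


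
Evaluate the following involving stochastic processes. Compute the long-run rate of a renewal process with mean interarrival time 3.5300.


Long-run renewal rate = 1/E(X)
= 1/3.5300
= 0.2833

0.2833


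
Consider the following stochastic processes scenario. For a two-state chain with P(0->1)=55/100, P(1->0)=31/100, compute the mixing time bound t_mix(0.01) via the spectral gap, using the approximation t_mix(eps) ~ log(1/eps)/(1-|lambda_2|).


lambda_2 = |1 - p01 - p10| = |1 - 0.5500 - 0.3100| = 0.1400
t_mix ~ log(1/eps)/(1 - |lambda_2|)
= log(100)/(1 - 0.1400) = 4.6052/0.8600
= 5.3548

5.3548


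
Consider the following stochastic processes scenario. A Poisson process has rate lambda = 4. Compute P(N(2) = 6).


P(N(t)=k) = (lambda*t)^k * exp(-lambda*t) / k!
lambda*t = 8
= 8^6 * exp(-8) / 6!
= 262144 * 3.3546e-04 / 720
= 0.1221

0.1221


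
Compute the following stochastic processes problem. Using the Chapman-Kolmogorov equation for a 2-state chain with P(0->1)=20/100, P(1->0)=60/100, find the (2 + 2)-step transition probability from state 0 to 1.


P^4 = P^2 * P^2
Computing via matrix multiplication of the transition matrix.
Entry (0,1) of P^4 = 0.2496

0.2496


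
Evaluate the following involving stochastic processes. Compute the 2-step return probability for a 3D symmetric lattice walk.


P(return in 2 steps) = P(reverse first step) = 1/(2d)
= 1/6
= 0.1667

0.1667


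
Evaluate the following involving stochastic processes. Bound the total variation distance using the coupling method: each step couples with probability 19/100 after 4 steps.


TV distance bound <= (1-delta)^n
= (1 - 0.1900)^4
= 0.8100^4
= 0.4305

0.4305


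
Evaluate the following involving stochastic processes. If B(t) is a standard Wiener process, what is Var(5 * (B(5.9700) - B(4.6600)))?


Var(alpha*(B(t)-B(s))) = alpha^2 * (t-s)
= 5^2 * (5.9700 - 4.6600)
= 25 * 1.3100
= 32.7500

32.7500


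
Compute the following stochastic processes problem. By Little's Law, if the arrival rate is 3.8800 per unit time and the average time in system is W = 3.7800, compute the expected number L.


Little's Law: L = lambda * W
= 3.8800 * 3.7800
= 14.6664

14.6664


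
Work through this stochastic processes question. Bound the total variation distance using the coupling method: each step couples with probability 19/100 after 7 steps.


TV distance bound <= (1-delta)^n
= (1 - 0.1900)^7
= 0.8100^7
= 0.2288

0.2288


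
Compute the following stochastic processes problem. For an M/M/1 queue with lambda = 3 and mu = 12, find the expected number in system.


rho = 3/12 = 0.2500
L = rho/(1-rho)
= 0.2500/0.7500
= 0.3333

0.3333


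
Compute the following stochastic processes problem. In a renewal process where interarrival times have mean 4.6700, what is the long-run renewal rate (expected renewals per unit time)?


Long-run renewal rate = 1/E(X)
= 1/4.6700
= 0.2141

0.2141


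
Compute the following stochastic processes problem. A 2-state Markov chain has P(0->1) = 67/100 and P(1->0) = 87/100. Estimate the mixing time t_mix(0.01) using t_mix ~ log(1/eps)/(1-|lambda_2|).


lambda_2 = |1 - p01 - p10| = |1 - 0.6700 - 0.8700| = 0.5400
t_mix ~ log(1/eps)/(1 - |lambda_2|)
= log(100)/(1 - 0.5400) = 4.6052/0.4600
= 10.0112

10.0112


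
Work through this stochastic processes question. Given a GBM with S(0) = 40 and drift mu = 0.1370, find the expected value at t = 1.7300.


E[S(t)] = S(0) * exp(mu * t)
= 40 * exp(0.1370 * 1.7300)
= 40 * 1.2675
= 50.6982

50.6982


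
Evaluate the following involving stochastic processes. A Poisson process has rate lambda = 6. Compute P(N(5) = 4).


P(N(t)=k) = (lambda*t)^k * exp(-lambda*t) / k!
lambda*t = 30
= 30^4 * exp(-30) / 4!
= 810000 * 9.3576e-14 / 24
= 3.1582e-09

3.1582e-09


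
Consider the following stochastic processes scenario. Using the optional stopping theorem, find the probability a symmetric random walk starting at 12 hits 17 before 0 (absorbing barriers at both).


By optional stopping theorem: E(M at tau) = M(0) = 12
P(hit 17)*17 + P(hit 0)*0 = 12
P(hit 17) = (12 - 0)/(17 - 0) = 12/17 = 0.7059

0.7059


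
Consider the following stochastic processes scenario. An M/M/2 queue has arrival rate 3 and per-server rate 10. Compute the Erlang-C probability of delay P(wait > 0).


a = lambda/mu = 0.3000
rho = a/c = 0.1500
Erlang-C formula applied:
C(c,a) = 0.0391

0.0391


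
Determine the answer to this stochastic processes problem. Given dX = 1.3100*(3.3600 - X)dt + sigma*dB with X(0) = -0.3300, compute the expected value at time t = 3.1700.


E[X(t)] = mu + (X(0) - mu)*exp(-theta*t)
= 3.3600 + (-0.3300 - 3.3600)*exp(-1.3100*3.1700)
= 3.3600 + -3.6900 * 0.0157
= 3.3020

3.3020


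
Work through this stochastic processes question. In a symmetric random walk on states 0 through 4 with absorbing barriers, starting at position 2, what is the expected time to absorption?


For symmetric RW on 0,...,N with absorbing barriers, E(i) = i*(N-i)
E(2) = 2 * 2 = 4

4


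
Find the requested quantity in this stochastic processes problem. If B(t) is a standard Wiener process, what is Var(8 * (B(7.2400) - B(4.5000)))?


Var(alpha*(B(t)-B(s))) = alpha^2 * (t-s)
= 8^2 * (7.2400 - 4.5000)
= 64 * 2.7400
= 175.3600

175.3600


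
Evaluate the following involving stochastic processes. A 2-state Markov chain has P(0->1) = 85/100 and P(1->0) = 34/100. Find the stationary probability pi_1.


Stationary distribution: pi_0 = p10/(p01+p10), pi_1 = p01/(p01+p10)
p01 = 0.8500, p10 = 0.3400
pi_1 = 0.7143

0.7143


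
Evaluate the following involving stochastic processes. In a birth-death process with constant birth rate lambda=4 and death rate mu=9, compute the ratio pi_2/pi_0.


For birth-death process, pi_n/pi_0 = (lambda/mu)^n
= (4/9)^2
= 0.1975

0.1975


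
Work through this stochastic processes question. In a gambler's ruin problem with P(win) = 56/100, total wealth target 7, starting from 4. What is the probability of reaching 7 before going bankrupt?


Gambler's ruin formula:
r = q/p = 0.4400/0.5600 = 0.7857
P(win) = (1 - r^i)/(1 - r^N)
= (1 - 0.7857^4)/(1 - 0.7857^7)
= 0.7592

0.7592


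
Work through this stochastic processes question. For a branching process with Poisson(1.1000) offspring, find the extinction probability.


Since mu = 1.1000 > 1, extinction prob q < 1.
Solve s = exp(mu*(s-1)) iteratively.
q = 0.8239

0.8239


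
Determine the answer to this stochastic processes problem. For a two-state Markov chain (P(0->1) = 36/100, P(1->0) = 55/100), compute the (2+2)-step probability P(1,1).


P^4 = P^2 * P^2
Computing via matrix multiplication of the transition matrix.
Entry (1,1) of P^4 = 0.3956

0.3956


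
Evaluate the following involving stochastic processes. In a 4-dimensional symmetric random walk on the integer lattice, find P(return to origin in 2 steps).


P(return in 2 steps) = P(reverse first step) = 1/(2d)
= 1/8
= 0.1250

0.1250


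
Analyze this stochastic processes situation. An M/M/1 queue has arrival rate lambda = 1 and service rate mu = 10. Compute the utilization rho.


rho = lambda/mu
= 1/10
= 0.1000

0.1000


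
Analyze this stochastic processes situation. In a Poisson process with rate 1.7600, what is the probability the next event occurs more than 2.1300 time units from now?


P(X > t) = exp(-lambda * t)
= exp(-1.7600 * 2.1300)
= exp(-3.7488) = 0.0235

0.0235


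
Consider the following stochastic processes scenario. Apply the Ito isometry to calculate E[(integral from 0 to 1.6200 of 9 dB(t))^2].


By Ito isometry: E[(int f dB)^2] = int f^2 dt
= 9^2 * 1.6200
= 81 * 1.6200 = 131.2200

131.2200


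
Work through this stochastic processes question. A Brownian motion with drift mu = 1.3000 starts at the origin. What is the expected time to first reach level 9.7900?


Expected first passage time = a/mu
= 9.7900/1.3000
= 7.5308

7.5308


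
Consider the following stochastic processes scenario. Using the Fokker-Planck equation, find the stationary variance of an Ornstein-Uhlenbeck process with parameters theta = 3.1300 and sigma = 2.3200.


Stationary variance = sigma^2 / (2*theta)
= 2.3200^2 / (2*3.1300)
= 5.3824 / 6.2600
= 0.8598

0.8598


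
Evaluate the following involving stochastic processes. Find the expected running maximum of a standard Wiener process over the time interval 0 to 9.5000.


E(max B(s)) = sqrt(2t/pi)
= sqrt(2*9.5000/pi)
= sqrt(6.0479)
= 2.4592

2.4592


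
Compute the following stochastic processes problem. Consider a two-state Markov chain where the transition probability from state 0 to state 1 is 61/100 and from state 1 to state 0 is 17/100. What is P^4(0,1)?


Computing P^4 by matrix multiplication.
P = [[0.3900, 0.6100], [0.1700, 0.8300]]
After raising P to the power 4:
P^4(0,1) = 0.7802

0.7802


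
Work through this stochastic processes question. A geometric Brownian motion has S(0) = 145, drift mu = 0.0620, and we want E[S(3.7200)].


E[S(t)] = S(0) * exp(mu * t)
= 145 * exp(0.0620 * 3.7200)
= 145 * 1.2594
= 182.6138

182.6138


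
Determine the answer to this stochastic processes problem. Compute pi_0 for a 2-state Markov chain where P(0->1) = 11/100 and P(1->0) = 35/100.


Stationary distribution: pi_0 = p10/(p01+p10), pi_1 = p01/(p01+p10)
p01 = 0.1100, p10 = 0.3500
pi_0 = 0.7609

0.7609


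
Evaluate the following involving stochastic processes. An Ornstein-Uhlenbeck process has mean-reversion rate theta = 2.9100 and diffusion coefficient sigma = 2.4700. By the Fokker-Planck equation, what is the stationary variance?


Stationary variance = sigma^2 / (2*theta)
= 2.4700^2 / (2*2.9100)
= 6.1009 / 5.8200
= 1.0483

1.0483


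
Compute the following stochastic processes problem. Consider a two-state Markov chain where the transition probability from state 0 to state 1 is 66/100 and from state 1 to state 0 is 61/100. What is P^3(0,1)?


Computing P^3 by matrix multiplication.
P = [[0.3400, 0.6600], [0.6100, 0.3900]]
After raising P to the power 3:
P^3(0,1) = 0.5299

0.5299


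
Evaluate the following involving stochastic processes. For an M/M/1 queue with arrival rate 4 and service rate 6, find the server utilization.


rho = lambda/mu
= 4/6
= 0.6667

0.6667


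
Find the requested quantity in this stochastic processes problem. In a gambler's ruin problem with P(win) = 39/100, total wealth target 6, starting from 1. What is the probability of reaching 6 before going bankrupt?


Gambler's ruin formula:
r = q/p = 0.6100/0.3900 = 1.5641
P(win) = (1 - r^i)/(1 - r^N)
= (1 - 1.5641^1)/(1 - 1.5641^6)
= 0.0414

0.0414


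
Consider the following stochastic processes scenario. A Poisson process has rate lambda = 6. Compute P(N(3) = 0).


P(N(t)=k) = (lambda*t)^k * exp(-lambda*t) / k!
lambda*t = 18
= 18^0 * exp(-18) / 0!
= 1 * 1.5230e-08 / 1
= 1.5230e-08

1.5230e-08


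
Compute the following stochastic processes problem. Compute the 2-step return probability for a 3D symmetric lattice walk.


P(return in 2 steps) = P(reverse first step) = 1/(2d)
= 1/6
= 0.1667

0.1667


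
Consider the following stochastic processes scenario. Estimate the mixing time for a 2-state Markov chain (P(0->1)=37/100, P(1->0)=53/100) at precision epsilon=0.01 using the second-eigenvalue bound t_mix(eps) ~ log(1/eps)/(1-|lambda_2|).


lambda_2 = |1 - p01 - p10| = |1 - 0.3700 - 0.5300| = 0.1000
t_mix ~ log(1/eps)/(1 - |lambda_2|)
= log(100)/(1 - 0.1000) = 4.6052/0.9000
= 5.1169

5.1169


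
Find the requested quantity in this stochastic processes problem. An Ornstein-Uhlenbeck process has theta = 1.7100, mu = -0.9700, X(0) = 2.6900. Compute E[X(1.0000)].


E[X(t)] = mu + (X(0) - mu)*exp(-theta*t)
= -0.9700 + (2.6900 - -0.9700)*exp(-1.7100*1.0000)
= -0.9700 + 3.6600 * 0.1809
= -0.3080

-0.3080


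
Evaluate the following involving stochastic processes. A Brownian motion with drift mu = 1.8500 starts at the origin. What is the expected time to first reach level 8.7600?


Expected first passage time = a/mu
= 8.7600/1.8500
= 4.7351

4.7351


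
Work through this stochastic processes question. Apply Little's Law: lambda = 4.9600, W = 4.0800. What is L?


Little's Law: L = lambda * W
= 4.9600 * 4.0800
= 20.2368

20.2368


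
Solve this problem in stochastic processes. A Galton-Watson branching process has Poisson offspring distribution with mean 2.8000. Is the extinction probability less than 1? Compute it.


Since mu = 2.8000 > 1, extinction prob q < 1.
Solve s = exp(mu*(s-1)) iteratively.
q = 0.0750

0.0750


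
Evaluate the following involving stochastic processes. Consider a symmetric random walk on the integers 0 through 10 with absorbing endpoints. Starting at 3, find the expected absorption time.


For symmetric RW on 0,...,N with absorbing barriers, E(i) = i*(N-i)
E(3) = 3 * 7 = 21

21


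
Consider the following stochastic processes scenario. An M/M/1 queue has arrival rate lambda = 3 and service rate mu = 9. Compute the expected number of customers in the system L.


rho = 3/9 = 0.3333
L = rho/(1-rho)
= 0.3333/0.6667
= 0.5000

0.5000


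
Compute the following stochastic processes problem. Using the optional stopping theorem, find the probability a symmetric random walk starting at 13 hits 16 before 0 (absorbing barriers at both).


By optional stopping theorem: E(M at tau) = M(0) = 13
P(hit 16)*16 + P(hit 0)*0 = 13
P(hit 16) = (13 - 0)/(16 - 0) = 13/16 = 0.8125

0.8125


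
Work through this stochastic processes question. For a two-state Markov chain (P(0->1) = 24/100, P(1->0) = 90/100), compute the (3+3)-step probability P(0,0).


P^6 = P^3 * P^3
Computing via matrix multiplication of the transition matrix.
Entry (0,0) of P^6 = 0.7895

0.7895


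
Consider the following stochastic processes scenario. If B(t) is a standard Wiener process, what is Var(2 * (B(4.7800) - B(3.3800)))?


Var(alpha*(B(t)-B(s))) = alpha^2 * (t-s)
= 2^2 * (4.7800 - 3.3800)
= 4 * 1.4000
= 5.6000

5.6000


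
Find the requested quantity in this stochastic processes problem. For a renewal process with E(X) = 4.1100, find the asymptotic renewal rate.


Long-run renewal rate = 1/E(X)
= 1/4.1100
= 0.2433

0.2433


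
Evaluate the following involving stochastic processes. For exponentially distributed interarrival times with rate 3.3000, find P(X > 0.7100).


P(X > t) = exp(-lambda * t)
= exp(-3.3000 * 0.7100)
= exp(-2.3430) = 0.0960

0.0960


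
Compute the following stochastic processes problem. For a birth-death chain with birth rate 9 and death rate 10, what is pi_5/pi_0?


For birth-death process, pi_n/pi_0 = (lambda/mu)^n
= (9/10)^5
= 0.5905

0.5905


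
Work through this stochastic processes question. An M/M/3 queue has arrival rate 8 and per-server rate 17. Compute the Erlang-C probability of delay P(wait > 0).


a = lambda/mu = 0.4706
rho = a/c = 0.1569
Erlang-C formula applied:
C(c,a) = 0.0129

0.0129


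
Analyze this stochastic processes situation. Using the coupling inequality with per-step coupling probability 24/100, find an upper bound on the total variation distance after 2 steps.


TV distance bound <= (1-delta)^n
= (1 - 0.2400)^2
= 0.7600^2
= 0.5776

0.5776


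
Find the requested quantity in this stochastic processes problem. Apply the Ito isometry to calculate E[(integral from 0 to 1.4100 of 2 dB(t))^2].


By Ito isometry: E[(int f dB)^2] = int f^2 dt
= 2^2 * 1.4100
= 4 * 1.4100 = 5.6400

5.6400


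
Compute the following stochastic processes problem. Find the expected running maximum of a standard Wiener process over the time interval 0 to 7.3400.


E(max B(s)) = sqrt(2t/pi)
= sqrt(2*7.3400/pi)
= sqrt(4.6728)
= 2.1617

2.1617


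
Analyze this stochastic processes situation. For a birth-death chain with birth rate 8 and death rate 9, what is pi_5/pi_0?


For birth-death process, pi_n/pi_0 = (lambda/mu)^n
= (8/9)^5
= 0.5549

0.5549


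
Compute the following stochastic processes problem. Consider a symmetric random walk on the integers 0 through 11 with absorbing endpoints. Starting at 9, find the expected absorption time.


For symmetric RW on 0,...,N with absorbing barriers, E(i) = i*(N-i)
E(9) = 9 * 2 = 18

18


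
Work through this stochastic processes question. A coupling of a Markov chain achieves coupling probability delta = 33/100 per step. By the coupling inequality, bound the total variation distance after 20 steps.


TV distance bound <= (1-delta)^n
= (1 - 0.3300)^20
= 0.6700^20
= 3.3227e-04

3.3227e-04


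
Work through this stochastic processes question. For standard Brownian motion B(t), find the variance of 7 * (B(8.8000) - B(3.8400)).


Var(alpha*(B(t)-B(s))) = alpha^2 * (t-s)
= 7^2 * (8.8000 - 3.8400)
= 49 * 4.9600
= 243.0400

243.0400


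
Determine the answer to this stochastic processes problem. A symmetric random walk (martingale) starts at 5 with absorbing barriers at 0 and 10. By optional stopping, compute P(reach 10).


By optional stopping theorem: E(M at tau) = M(0) = 5
P(hit 10)*10 + P(hit 0)*0 = 5
P(hit 10) = (5 - 0)/(10 - 0) = 1/2 = 0.5000

0.5000


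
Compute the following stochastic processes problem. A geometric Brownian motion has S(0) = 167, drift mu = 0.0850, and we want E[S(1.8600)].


E[S(t)] = S(0) * exp(mu * t)
= 167 * exp(0.0850 * 1.8600)
= 167 * 1.1713
= 195.6043

195.6043


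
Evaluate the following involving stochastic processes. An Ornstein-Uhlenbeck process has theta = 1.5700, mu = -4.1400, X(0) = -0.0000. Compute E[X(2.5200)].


E[X(t)] = mu + (X(0) - mu)*exp(-theta*t)
= -4.1400 + (-0.0000 - -4.1400)*exp(-1.5700*2.5200)
= -4.1400 + 4.1400 * 0.0191
= -4.0608

-4.0608


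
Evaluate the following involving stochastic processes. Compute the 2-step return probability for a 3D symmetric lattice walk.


P(return in 2 steps) = P(reverse first step) = 1/(2d)
= 1/6
= 0.1667

0.1667


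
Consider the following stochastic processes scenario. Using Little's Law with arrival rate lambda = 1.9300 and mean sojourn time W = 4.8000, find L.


Little's Law: L = lambda * W
= 1.9300 * 4.8000
= 9.2640

9.2640


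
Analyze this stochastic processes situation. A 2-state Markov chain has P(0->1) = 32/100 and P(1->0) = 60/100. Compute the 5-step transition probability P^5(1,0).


Computing P^5 by matrix multiplication.
P = [[0.6800, 0.3200], [0.6000, 0.4000]]
After raising P to the power 5:
P^5(1,0) = 0.6522

0.6522


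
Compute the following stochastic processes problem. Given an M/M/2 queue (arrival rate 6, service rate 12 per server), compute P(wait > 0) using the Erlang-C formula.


a = lambda/mu = 0.5000
rho = a/c = 0.2500
Erlang-C formula applied:
C(c,a) = 0.1000

0.1000


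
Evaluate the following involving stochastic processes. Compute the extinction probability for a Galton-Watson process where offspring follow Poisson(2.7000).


Since mu = 2.7000 > 1, extinction prob q < 1.
Solve s = exp(mu*(s-1)) iteratively.
q = 0.0844

0.0844


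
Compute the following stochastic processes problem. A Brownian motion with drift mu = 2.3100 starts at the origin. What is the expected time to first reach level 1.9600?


Expected first passage time = a/mu
= 1.9600/2.3100
= 0.8485

0.8485


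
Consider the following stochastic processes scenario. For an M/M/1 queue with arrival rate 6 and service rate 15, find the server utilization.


rho = lambda/mu
= 6/15
= 0.4000

0.4000


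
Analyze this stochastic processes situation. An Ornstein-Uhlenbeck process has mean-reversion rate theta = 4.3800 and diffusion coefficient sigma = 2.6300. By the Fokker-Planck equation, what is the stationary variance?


Stationary variance = sigma^2 / (2*theta)
= 2.6300^2 / (2*4.3800)
= 6.9169 / 8.7600
= 0.7896

0.7896


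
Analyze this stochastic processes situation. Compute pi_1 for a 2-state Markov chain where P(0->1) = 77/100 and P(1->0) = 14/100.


Stationary distribution: pi_0 = p10/(p01+p10), pi_1 = p01/(p01+p10)
p01 = 0.7700, p10 = 0.1400
pi_1 = 0.8462

0.8462


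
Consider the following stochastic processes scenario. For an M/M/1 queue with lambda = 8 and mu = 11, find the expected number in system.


rho = 8/11 = 0.7273
L = rho/(1-rho)
= 0.7273/0.2727
= 2.6667

2.6667


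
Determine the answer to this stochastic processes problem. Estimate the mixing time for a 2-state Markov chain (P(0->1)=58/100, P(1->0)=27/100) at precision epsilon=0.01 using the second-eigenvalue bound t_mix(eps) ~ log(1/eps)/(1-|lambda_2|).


lambda_2 = |1 - p01 - p10| = |1 - 0.5800 - 0.2700| = 0.1500
t_mix ~ log(1/eps)/(1 - |lambda_2|)
= log(100)/(1 - 0.1500) = 4.6052/0.8500
= 5.4178

5.4178


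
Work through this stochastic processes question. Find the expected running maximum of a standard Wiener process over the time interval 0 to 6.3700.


E(max B(s)) = sqrt(2t/pi)
= sqrt(2*6.3700/pi)
= sqrt(4.0553)
= 2.0138

2.0138


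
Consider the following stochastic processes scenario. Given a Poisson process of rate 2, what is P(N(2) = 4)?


P(N(t)=k) = (lambda*t)^k * exp(-lambda*t) / k!
lambda*t = 4
= 4^4 * exp(-4) / 4!
= 256 * 0.0183 / 24
= 0.1954

0.1954


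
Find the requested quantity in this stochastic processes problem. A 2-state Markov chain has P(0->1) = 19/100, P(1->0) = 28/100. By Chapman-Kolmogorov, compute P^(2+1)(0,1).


P^3 = P^2 * P^1
Computing via matrix multiplication of the transition matrix.
Entry (0,1) of P^3 = 0.3441

0.3441


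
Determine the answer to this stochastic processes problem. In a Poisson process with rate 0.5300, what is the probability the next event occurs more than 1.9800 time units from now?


P(X > t) = exp(-lambda * t)
= exp(-0.5300 * 1.9800)
= exp(-1.0494) = 0.3501

0.3501


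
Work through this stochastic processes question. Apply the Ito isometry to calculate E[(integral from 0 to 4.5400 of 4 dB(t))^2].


By Ito isometry: E[(int f dB)^2] = int f^2 dt
= 4^2 * 4.5400
= 16 * 4.5400 = 72.6400

72.6400


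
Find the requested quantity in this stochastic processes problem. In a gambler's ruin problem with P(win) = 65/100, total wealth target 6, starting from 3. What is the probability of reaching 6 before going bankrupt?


Gambler's ruin formula:
r = q/p = 0.3500/0.6500 = 0.5385
P(win) = (1 - r^i)/(1 - r^N)
= (1 - 0.5385^3)/(1 - 0.5385^6)
= 0.8650

0.8650


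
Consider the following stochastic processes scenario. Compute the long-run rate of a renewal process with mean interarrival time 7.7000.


Long-run renewal rate = 1/E(X)
= 1/7.7000
= 0.1299

0.1299


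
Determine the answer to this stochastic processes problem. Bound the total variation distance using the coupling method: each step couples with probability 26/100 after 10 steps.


TV distance bound <= (1-delta)^n
= (1 - 0.2600)^10
= 0.7400^10
= 0.0492

0.0492


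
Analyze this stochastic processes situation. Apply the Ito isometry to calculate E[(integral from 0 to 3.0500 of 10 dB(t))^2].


By Ito isometry: E[(int f dB)^2] = int f^2 dt
= 10^2 * 3.0500
= 100 * 3.0500 = 305.0000

305.0000


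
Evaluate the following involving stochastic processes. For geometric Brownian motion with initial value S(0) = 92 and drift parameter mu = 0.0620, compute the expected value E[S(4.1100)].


E[S(t)] = S(0) * exp(mu * t)
= 92 * exp(0.0620 * 4.1100)
= 92 * 1.2902
= 118.7011

118.7011


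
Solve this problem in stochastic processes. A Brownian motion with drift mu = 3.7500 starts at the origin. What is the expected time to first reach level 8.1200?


Expected first passage time = a/mu
= 8.1200/3.7500
= 2.1653

2.1653


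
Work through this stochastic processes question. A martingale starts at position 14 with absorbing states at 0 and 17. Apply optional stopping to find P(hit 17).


By optional stopping theorem: E(M at tau) = M(0) = 14
P(hit 17)*17 + P(hit 0)*0 = 14
P(hit 17) = (14 - 0)/(17 - 0) = 14/17 = 0.8235

0.8235


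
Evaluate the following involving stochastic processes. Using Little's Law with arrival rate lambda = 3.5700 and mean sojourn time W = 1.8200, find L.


Little's Law: L = lambda * W
= 3.5700 * 1.8200
= 6.4974

6.4974


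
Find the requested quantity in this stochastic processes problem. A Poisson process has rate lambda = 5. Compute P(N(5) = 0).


P(N(t)=k) = (lambda*t)^k * exp(-lambda*t) / k!
lambda*t = 25
= 25^0 * exp(-25) / 0!
= 1 * 1.3888e-11 / 1
= 1.3888e-11

1.3888e-11


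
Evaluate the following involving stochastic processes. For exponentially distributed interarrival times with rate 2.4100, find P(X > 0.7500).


P(X > t) = exp(-lambda * t)
= exp(-2.4100 * 0.7500)
= exp(-1.8075) = 0.1641

0.1641


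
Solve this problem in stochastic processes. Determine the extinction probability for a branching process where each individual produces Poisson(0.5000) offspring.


Since mu = 0.5000 <= 1, extinction probability = 1.

1.0000


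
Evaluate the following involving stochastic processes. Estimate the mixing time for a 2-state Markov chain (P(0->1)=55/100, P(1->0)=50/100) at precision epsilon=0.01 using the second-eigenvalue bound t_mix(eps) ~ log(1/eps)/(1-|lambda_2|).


lambda_2 = |1 - p01 - p10| = |1 - 0.5500 - 0.5000| = 0.0500
t_mix ~ log(1/eps)/(1 - |lambda_2|)
= log(100)/(1 - 0.0500) = 4.6052/0.9500
= 4.8475

4.8475


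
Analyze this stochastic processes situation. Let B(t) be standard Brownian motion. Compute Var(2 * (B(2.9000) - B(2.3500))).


Var(alpha*(B(t)-B(s))) = alpha^2 * (t-s)
= 2^2 * (2.9000 - 2.3500)
= 4 * 0.5500
= 2.2000

2.2000


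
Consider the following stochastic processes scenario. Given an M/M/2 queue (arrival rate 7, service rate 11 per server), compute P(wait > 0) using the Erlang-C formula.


a = lambda/mu = 0.6364
rho = a/c = 0.3182
Erlang-C formula applied:
C(c,a) = 0.1536

0.1536


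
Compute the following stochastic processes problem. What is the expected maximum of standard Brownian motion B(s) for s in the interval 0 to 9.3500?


E(max B(s)) = sqrt(2t/pi)
= sqrt(2*9.3500/pi)
= sqrt(5.9524)
= 2.4398

2.4398


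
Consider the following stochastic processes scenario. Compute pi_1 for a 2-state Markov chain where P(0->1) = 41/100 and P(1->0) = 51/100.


Stationary distribution: pi_0 = p10/(p01+p10), pi_1 = p01/(p01+p10)
p01 = 0.4100, p10 = 0.5100
pi_1 = 0.4457

0.4457


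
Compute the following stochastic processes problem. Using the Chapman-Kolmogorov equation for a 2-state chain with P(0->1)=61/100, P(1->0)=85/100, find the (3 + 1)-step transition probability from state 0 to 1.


P^4 = P^3 * P^1
Computing via matrix multiplication of the transition matrix.
Entry (0,1) of P^4 = 0.3991

0.3991


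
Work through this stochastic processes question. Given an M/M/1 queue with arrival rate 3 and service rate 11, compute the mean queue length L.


rho = 3/11 = 0.2727
L = rho/(1-rho)
= 0.2727/0.7273
= 0.3750

0.3750


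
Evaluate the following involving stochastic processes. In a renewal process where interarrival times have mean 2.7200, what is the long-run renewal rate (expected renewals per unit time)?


Long-run renewal rate = 1/E(X)
= 1/2.7200
= 0.3676

0.3676


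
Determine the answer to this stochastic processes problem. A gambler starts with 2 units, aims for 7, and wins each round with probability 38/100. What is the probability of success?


Gambler's ruin formula:
r = q/p = 0.6200/0.3800 = 1.6316
P(win) = (1 - r^i)/(1 - r^N)
= (1 - 1.6316^2)/(1 - 1.6316^7)
= 0.0558

0.0558


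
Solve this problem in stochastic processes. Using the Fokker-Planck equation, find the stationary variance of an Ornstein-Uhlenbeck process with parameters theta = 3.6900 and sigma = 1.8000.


Stationary variance = sigma^2 / (2*theta)
= 1.8000^2 / (2*3.6900)
= 3.2400 / 7.3800
= 0.4390

0.4390


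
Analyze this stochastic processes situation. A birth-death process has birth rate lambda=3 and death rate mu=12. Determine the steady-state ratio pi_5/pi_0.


For birth-death process, pi_n/pi_0 = (lambda/mu)^n
= (3/12)^5
= 9.7656e-04

9.7656e-04


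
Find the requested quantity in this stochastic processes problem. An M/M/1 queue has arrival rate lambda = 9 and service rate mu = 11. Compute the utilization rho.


rho = lambda/mu
= 9/11
= 0.8182

0.8182


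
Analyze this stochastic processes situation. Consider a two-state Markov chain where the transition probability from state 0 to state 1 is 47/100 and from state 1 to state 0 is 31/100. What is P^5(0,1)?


Computing P^5 by matrix multiplication.
P = [[0.5300, 0.4700], [0.3100, 0.6900]]
After raising P to the power 5:
P^5(0,1) = 0.6023

0.6023


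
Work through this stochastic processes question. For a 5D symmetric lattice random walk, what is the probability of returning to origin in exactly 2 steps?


P(return in 2 steps) = P(reverse first step) = 1/(2d)
= 1/10
= 0.1000

0.1000


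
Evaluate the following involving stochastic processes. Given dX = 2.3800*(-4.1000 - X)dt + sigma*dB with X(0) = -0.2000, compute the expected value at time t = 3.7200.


E[X(t)] = mu + (X(0) - mu)*exp(-theta*t)
= -4.1000 + (-0.2000 - -4.1000)*exp(-2.3800*3.7200)
= -4.1000 + 3.9000 * 1.4287e-04
= -4.0994

-4.0994
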